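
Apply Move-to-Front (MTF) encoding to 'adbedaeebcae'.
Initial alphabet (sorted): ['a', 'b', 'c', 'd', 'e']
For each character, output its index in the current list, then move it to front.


MTF encoding:
'a': index 0 in ['a', 'b', 'c', 'd', 'e'] -> ['a', 'b', 'c', 'd', 'e']
'd': index 3 in ['a', 'b', 'c', 'd', 'e'] -> ['d', 'a', 'b', 'c', 'e']
'b': index 2 in ['d', 'a', 'b', 'c', 'e'] -> ['b', 'd', 'a', 'c', 'e']
'e': index 4 in ['b', 'd', 'a', 'c', 'e'] -> ['e', 'b', 'd', 'a', 'c']
'd': index 2 in ['e', 'b', 'd', 'a', 'c'] -> ['d', 'e', 'b', 'a', 'c']
'a': index 3 in ['d', 'e', 'b', 'a', 'c'] -> ['a', 'd', 'e', 'b', 'c']
'e': index 2 in ['a', 'd', 'e', 'b', 'c'] -> ['e', 'a', 'd', 'b', 'c']
'e': index 0 in ['e', 'a', 'd', 'b', 'c'] -> ['e', 'a', 'd', 'b', 'c']
'b': index 3 in ['e', 'a', 'd', 'b', 'c'] -> ['b', 'e', 'a', 'd', 'c']
'c': index 4 in ['b', 'e', 'a', 'd', 'c'] -> ['c', 'b', 'e', 'a', 'd']
'a': index 3 in ['c', 'b', 'e', 'a', 'd'] -> ['a', 'c', 'b', 'e', 'd']
'e': index 3 in ['a', 'c', 'b', 'e', 'd'] -> ['e', 'a', 'c', 'b', 'd']


Output: [0, 3, 2, 4, 2, 3, 2, 0, 3, 4, 3, 3]


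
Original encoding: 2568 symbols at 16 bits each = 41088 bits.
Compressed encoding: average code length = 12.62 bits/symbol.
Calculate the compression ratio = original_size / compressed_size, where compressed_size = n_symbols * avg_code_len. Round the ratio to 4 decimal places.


original_size = n_symbols * orig_bits = 2568 * 16 = 41088 bits
compressed_size = n_symbols * avg_code_len = 2568 * 12.62 = 32408.16 bits
ratio = original_size / compressed_size = 41088 / 32408.16 = 1.2678

Compression ratio = 1.2678


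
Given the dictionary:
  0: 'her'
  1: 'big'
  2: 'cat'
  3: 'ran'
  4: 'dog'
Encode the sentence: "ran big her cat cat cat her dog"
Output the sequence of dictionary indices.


Look up each word in the dictionary:
  'ran' -> 3
  'big' -> 1
  'her' -> 0
  'cat' -> 2
  'cat' -> 2
  'cat' -> 2
  'her' -> 0
  'dog' -> 4

Encoded: [3, 1, 0, 2, 2, 2, 0, 4]


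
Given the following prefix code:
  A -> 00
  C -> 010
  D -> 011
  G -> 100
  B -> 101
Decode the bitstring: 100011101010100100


Decoding step by step:
Bits 100 -> G
Bits 011 -> D
Bits 101 -> B
Bits 010 -> C
Bits 100 -> G
Bits 100 -> G


Decoded message: GDBCGG


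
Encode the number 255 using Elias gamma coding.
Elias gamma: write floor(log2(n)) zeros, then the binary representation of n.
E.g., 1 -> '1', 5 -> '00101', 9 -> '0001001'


num_bits = floor(log2(255)) + 1 = 8
leading_zeros = num_bits - 1 = 7
binary(255) = 11111111

Elias gamma(255) = '0000000' + '11111111' = 000000011111111 (15 bits)


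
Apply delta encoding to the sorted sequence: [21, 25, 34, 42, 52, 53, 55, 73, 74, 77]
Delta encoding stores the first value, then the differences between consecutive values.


First value: 21
Deltas:
  25 - 21 = 4
  34 - 25 = 9
  42 - 34 = 8
  52 - 42 = 10
  53 - 52 = 1
  55 - 53 = 2
  73 - 55 = 18
  74 - 73 = 1
  77 - 74 = 3


Delta encoded: [21, 4, 9, 8, 10, 1, 2, 18, 1, 3]


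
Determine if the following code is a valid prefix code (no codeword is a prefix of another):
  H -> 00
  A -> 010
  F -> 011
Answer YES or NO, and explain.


Checking each pair (does one codeword prefix another?):
  H='00' vs A='010': no prefix
  H='00' vs F='011': no prefix
  A='010' vs H='00': no prefix
  A='010' vs F='011': no prefix
  F='011' vs H='00': no prefix
  F='011' vs A='010': no prefix
No violation found over all pairs.

YES -- this is a valid prefix code. No codeword is a prefix of any other codeword.


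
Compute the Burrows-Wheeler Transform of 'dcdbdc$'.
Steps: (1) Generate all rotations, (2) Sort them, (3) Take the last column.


Rotations (sorted):
  0: $dcdbdc -> last char: c
  1: bdc$dcd -> last char: d
  2: c$dcdbd -> last char: d
  3: cdbdc$d -> last char: d
  4: dbdc$dc -> last char: c
  5: dc$dcdb -> last char: b
  6: dcdbdc$ -> last char: $


BWT = cdddcb$


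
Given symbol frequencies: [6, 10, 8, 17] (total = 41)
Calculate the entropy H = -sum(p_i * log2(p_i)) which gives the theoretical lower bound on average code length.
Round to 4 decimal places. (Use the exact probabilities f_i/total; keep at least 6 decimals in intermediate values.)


Per-symbol terms -p_i * log2(p_i) with p_i = f_i/41:
  p = 6/41 = 0.146341: log2(p) = -2.772590, -p*log2(p) = 0.405745
  p = 10/41 = 0.243902: log2(p) = -2.035624, -p*log2(p) = 0.496494
  p = 8/41 = 0.195122: log2(p) = -2.357552, -p*log2(p) = 0.460010
  p = 17/41 = 0.414634: log2(p) = -1.270089, -p*log2(p) = 0.526622
H = 0.405745 + 0.496494 + 0.460010 + 0.526622 = 1.888871

H = 1.8889 bits/symbol


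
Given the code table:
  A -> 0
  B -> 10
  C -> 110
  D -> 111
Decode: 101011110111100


Decoding:
10 -> B
10 -> B
111 -> D
10 -> B
111 -> D
10 -> B
0 -> A


Result: BBDBDBA


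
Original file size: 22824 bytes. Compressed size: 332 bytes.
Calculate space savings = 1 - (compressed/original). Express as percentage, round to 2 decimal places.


ratio = compressed/original = 332/22824 = 0.014546
savings = 1 - ratio = 1 - 0.014546 = 0.985454
as a percentage: 0.985454 * 100 = 98.55%

Space savings = 1 - 332/22824 = 98.55%


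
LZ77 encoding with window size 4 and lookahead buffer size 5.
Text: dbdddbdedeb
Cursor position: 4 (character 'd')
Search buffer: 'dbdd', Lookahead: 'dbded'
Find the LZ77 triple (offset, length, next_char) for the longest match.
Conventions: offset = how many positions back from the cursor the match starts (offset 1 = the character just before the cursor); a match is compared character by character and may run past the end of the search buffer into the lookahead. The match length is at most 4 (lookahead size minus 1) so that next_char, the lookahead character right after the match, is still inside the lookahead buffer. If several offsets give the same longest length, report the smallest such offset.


Try each offset into the search buffer:
  offset=1 (pos 3, char 'd'): match length 1
  offset=2 (pos 2, char 'd'): match length 1
  offset=3 (pos 1, char 'b'): match length 0
  offset=4 (pos 0, char 'd'): match length 3
Longest match has length 3 at offset 4.
next_char = character at position 4 + 3 = 7 -> 'e'

Best match: offset=4, length=3 (matching 'dbd' starting at position 0)
LZ77 triple: (4, 3, 'e')


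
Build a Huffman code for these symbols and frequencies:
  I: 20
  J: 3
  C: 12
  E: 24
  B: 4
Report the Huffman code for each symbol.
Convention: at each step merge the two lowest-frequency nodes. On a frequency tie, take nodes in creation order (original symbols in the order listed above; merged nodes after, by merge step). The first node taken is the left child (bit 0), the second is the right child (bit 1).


Huffman tree construction:
Step 1: Merge J(3) + B(4) = 7
Step 2: Merge (J+B)(7) + C(12) = 19
Step 3: Merge ((J+B)+C)(19) + I(20) = 39
Step 4: Merge E(24) + (((J+B)+C)+I)(39) = 63
Read each symbol's code off the tree from the root (left child = 0, right child = 1).

Codes:
  I: 11 (length 2)
  J: 1000 (length 4)
  C: 101 (length 3)
  E: 0 (length 1)
  B: 1001 (length 4)
Average code length: 128/63 = 2.0317 bits/symbol


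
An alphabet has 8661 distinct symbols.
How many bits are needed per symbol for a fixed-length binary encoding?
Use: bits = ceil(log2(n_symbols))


log2(8661) = 13.0803
Bracket: 2^13 = 8192 < 8661 <= 2^14 = 16384
So ceil(log2(8661)) = 14

bits = ceil(log2(8661)) = ceil(13.0803) = 14 bits


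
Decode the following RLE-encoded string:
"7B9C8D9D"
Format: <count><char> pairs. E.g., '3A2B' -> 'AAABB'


Expanding each <count><char> pair:
  7B -> 'BBBBBBB'
  9C -> 'CCCCCCCCC'
  8D -> 'DDDDDDDD'
  9D -> 'DDDDDDDDD'

Decoded = BBBBBBBCCCCCCCCCDDDDDDDDDDDDDDDDD


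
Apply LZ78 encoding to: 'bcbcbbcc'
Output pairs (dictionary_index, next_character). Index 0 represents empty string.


LZ78 encoding steps:
Dictionary: {0: ''}
Step 1: w='' (idx 0), next='b' -> output (0, 'b'), add 'b' as idx 1
Step 2: w='' (idx 0), next='c' -> output (0, 'c'), add 'c' as idx 2
Step 3: w='b' (idx 1), next='c' -> output (1, 'c'), add 'bc' as idx 3
Step 4: w='b' (idx 1), next='b' -> output (1, 'b'), add 'bb' as idx 4
Step 5: w='c' (idx 2), next='c' -> output (2, 'c'), add 'cc' as idx 5


Encoded: [(0, 'b'), (0, 'c'), (1, 'c'), (1, 'b'), (2, 'c')]


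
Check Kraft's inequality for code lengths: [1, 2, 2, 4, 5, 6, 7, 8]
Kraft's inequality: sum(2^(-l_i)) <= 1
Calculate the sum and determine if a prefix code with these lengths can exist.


Sum = 2^(-1) + 2^(-2) + 2^(-2) + 2^(-4) + 2^(-5) + 2^(-6) + 2^(-7) + 2^(-8)
    = 0.5 + 0.25 + 0.25 + 0.0625 + 0.03125 + 0.015625 + 0.0078125 + 0.00390625
    = 287/256 = 1.12109375
Since 1.12109375 > 1, Kraft's inequality is NOT satisfied.
A prefix code with these lengths CANNOT exist.

Kraft sum = 1.12109375. Not satisfied.


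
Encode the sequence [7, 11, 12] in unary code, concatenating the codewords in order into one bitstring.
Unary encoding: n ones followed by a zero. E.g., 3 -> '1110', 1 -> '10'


Encode each number as n ones followed by a terminating 0:
  7 -> 11111110 (8 bits)
  11 -> 111111111110 (12 bits)
  12 -> 1111111111110 (13 bits)
Total length = 8 + 12 + 13 = 33 bits.

Unary([7, 11, 12]) = 111111101111111111101111111111110 (33 bits)


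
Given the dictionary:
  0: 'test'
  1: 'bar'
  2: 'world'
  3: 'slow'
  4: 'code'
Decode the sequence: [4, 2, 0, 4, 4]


Look up each index in the dictionary:
  4 -> 'code'
  2 -> 'world'
  0 -> 'test'
  4 -> 'code'
  4 -> 'code'

Decoded: "code world test code code"


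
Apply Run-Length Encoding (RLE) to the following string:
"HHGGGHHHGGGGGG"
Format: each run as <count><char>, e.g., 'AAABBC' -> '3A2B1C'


Scanning runs left to right:
  i=0: run of 'H' x 2 -> '2H'
  i=2: run of 'G' x 3 -> '3G'
  i=5: run of 'H' x 3 -> '3H'
  i=8: run of 'G' x 6 -> '6G'

RLE = 2H3G3H6G


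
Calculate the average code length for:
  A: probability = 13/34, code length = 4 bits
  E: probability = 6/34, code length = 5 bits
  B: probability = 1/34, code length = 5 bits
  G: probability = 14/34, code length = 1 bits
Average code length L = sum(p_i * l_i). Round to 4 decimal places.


Weighted contributions p_i * l_i:
  A: (13/34) * 4 = 52/34
  E: (6/34) * 5 = 30/34
  B: (1/34) * 5 = 5/34
  G: (14/34) * 1 = 14/34
Sum = (52 + 30 + 5 + 14)/34 = 101/34

L = 101/34 = 2.9706 bits/symbol


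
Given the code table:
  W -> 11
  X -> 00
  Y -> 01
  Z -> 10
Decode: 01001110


Decoding:
01 -> Y
00 -> X
11 -> W
10 -> Z


Result: YXWZ


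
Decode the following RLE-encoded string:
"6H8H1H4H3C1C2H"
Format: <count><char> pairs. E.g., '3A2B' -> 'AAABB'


Expanding each <count><char> pair:
  6H -> 'HHHHHH'
  8H -> 'HHHHHHHH'
  1H -> 'H'
  4H -> 'HHHH'
  3C -> 'CCC'
  1C -> 'C'
  2H -> 'HH'

Decoded = HHHHHHHHHHHHHHHHHHHCCCCHH


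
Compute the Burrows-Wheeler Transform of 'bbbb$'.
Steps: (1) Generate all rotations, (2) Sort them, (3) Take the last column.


Rotations (sorted):
  0: $bbbb -> last char: b
  1: b$bbb -> last char: b
  2: bb$bb -> last char: b
  3: bbb$b -> last char: b
  4: bbbb$ -> last char: $


BWT = bbbb$


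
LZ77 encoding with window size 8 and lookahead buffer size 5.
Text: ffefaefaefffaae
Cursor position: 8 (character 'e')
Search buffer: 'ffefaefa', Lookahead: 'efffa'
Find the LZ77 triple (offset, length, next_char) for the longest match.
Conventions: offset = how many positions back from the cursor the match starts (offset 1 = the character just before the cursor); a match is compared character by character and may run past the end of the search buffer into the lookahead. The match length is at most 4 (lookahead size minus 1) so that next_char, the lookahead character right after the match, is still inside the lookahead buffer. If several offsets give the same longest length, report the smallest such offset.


Try each offset into the search buffer:
  offset=1 (pos 7, char 'a'): match length 0
  offset=2 (pos 6, char 'f'): match length 0
  offset=3 (pos 5, char 'e'): match length 2
  offset=4 (pos 4, char 'a'): match length 0
  offset=5 (pos 3, char 'f'): match length 0
  offset=6 (pos 2, char 'e'): match length 2
  offset=7 (pos 1, char 'f'): match length 0
  offset=8 (pos 0, char 'f'): match length 0
Longest match has length 2, found at offsets 3, 6; take the smallest, offset 3.
next_char = character at position 8 + 2 = 10 -> 'f'

Best match: offset=3, length=2 (matching 'ef' starting at position 5)
LZ77 triple: (3, 2, 'f')


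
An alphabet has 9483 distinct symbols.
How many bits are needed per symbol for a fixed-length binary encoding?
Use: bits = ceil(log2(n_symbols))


log2(9483) = 13.2111
Bracket: 2^13 = 8192 < 9483 <= 2^14 = 16384
So ceil(log2(9483)) = 14

bits = ceil(log2(9483)) = ceil(13.2111) = 14 bits


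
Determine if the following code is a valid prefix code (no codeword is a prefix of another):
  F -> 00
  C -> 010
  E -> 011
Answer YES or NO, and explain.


Checking each pair (does one codeword prefix another?):
  F='00' vs C='010': no prefix
  F='00' vs E='011': no prefix
  C='010' vs F='00': no prefix
  C='010' vs E='011': no prefix
  E='011' vs F='00': no prefix
  E='011' vs C='010': no prefix
No violation found over all pairs.

YES -- this is a valid prefix code. No codeword is a prefix of any other codeword.


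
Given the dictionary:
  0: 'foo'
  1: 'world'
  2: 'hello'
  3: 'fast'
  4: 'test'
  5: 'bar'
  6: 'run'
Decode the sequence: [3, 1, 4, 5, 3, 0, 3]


Look up each index in the dictionary:
  3 -> 'fast'
  1 -> 'world'
  4 -> 'test'
  5 -> 'bar'
  3 -> 'fast'
  0 -> 'foo'
  3 -> 'fast'

Decoded: "fast world test bar fast foo fast"


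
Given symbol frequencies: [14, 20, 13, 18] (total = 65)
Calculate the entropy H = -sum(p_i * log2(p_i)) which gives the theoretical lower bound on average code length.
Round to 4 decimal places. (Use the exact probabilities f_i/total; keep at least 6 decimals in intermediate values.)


Per-symbol terms -p_i * log2(p_i) with p_i = f_i/65:
  p = 14/65 = 0.215385: log2(p) = -2.215013, -p*log2(p) = 0.477080
  p = 20/65 = 0.307692: log2(p) = -1.700440, -p*log2(p) = 0.523212
  p = 13/65 = 0.200000: log2(p) = -2.321928, -p*log2(p) = 0.464386
  p = 18/65 = 0.276923: log2(p) = -1.852443, -p*log2(p) = 0.512984
H = 0.477080 + 0.523212 + 0.464386 + 0.512984 = 1.977662

H = 1.9777 bits/symbol


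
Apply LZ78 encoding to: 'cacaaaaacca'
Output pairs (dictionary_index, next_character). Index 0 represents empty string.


LZ78 encoding steps:
Dictionary: {0: ''}
Step 1: w='' (idx 0), next='c' -> output (0, 'c'), add 'c' as idx 1
Step 2: w='' (idx 0), next='a' -> output (0, 'a'), add 'a' as idx 2
Step 3: w='c' (idx 1), next='a' -> output (1, 'a'), add 'ca' as idx 3
Step 4: w='a' (idx 2), next='a' -> output (2, 'a'), add 'aa' as idx 4
Step 5: w='aa' (idx 4), next='c' -> output (4, 'c'), add 'aac' as idx 5
Step 6: w='ca' (idx 3), end of input -> output (3, '')


Encoded: [(0, 'c'), (0, 'a'), (1, 'a'), (2, 'a'), (4, 'c'), (3, '')]


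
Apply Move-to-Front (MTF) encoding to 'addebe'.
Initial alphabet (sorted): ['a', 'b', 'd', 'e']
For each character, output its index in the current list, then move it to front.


MTF encoding:
'a': index 0 in ['a', 'b', 'd', 'e'] -> ['a', 'b', 'd', 'e']
'd': index 2 in ['a', 'b', 'd', 'e'] -> ['d', 'a', 'b', 'e']
'd': index 0 in ['d', 'a', 'b', 'e'] -> ['d', 'a', 'b', 'e']
'e': index 3 in ['d', 'a', 'b', 'e'] -> ['e', 'd', 'a', 'b']
'b': index 3 in ['e', 'd', 'a', 'b'] -> ['b', 'e', 'd', 'a']
'e': index 1 in ['b', 'e', 'd', 'a'] -> ['e', 'b', 'd', 'a']


Output: [0, 2, 0, 3, 3, 1]


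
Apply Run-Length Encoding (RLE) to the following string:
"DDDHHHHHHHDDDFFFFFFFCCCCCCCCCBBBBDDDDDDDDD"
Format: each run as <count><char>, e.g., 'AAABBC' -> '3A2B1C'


Scanning runs left to right:
  i=0: run of 'D' x 3 -> '3D'
  i=3: run of 'H' x 7 -> '7H'
  i=10: run of 'D' x 3 -> '3D'
  i=13: run of 'F' x 7 -> '7F'
  i=20: run of 'C' x 9 -> '9C'
  i=29: run of 'B' x 4 -> '4B'
  i=33: run of 'D' x 9 -> '9D'

RLE = 3D7H3D7F9C4B9D


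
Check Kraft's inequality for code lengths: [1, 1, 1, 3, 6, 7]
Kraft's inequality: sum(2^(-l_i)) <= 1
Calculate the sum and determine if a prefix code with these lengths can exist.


Sum = 2^(-1) + 2^(-1) + 2^(-1) + 2^(-3) + 2^(-6) + 2^(-7)
    = 0.5 + 0.5 + 0.5 + 0.125 + 0.015625 + 0.0078125
    = 211/128 = 1.6484375
Since 1.6484375 > 1, Kraft's inequality is NOT satisfied.
A prefix code with these lengths CANNOT exist.

Kraft sum = 1.6484375. Not satisfied.


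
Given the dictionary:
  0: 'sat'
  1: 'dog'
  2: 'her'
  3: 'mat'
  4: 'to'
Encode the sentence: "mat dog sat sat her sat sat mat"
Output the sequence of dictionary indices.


Look up each word in the dictionary:
  'mat' -> 3
  'dog' -> 1
  'sat' -> 0
  'sat' -> 0
  'her' -> 2
  'sat' -> 0
  'sat' -> 0
  'mat' -> 3

Encoded: [3, 1, 0, 0, 2, 0, 0, 3]


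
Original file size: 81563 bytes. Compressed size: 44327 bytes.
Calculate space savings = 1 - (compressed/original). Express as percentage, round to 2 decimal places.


ratio = compressed/original = 44327/81563 = 0.543469
savings = 1 - ratio = 1 - 0.543469 = 0.456531
as a percentage: 0.456531 * 100 = 45.65%

Space savings = 1 - 44327/81563 = 45.65%


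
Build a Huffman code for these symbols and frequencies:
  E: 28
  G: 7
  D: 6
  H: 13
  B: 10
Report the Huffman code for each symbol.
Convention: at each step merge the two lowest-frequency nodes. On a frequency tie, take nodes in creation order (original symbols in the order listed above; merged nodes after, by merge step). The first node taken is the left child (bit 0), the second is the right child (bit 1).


Huffman tree construction:
Step 1: Merge D(6) + G(7) = 13
Step 2: Merge B(10) + H(13) = 23
Step 3: Merge (D+G)(13) + (B+H)(23) = 36
Step 4: Merge E(28) + ((D+G)+(B+H))(36) = 64
Read each symbol's code off the tree from the root (left child = 0, right child = 1).

Codes:
  E: 0 (length 1)
  G: 101 (length 3)
  D: 100 (length 3)
  H: 111 (length 3)
  B: 110 (length 3)
Average code length: 136/64 = 2.1250 bits/symbol


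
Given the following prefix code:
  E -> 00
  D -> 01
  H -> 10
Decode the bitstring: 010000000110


Decoding step by step:
Bits 01 -> D
Bits 00 -> E
Bits 00 -> E
Bits 00 -> E
Bits 01 -> D
Bits 10 -> H


Decoded message: DEEEDH


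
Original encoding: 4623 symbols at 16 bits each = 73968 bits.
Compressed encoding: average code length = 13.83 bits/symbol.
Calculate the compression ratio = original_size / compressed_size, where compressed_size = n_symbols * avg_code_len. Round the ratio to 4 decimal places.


original_size = n_symbols * orig_bits = 4623 * 16 = 73968 bits
compressed_size = n_symbols * avg_code_len = 4623 * 13.83 = 63936.09 bits
ratio = original_size / compressed_size = 73968 / 63936.09 = 1.1569

Compression ratio = 1.1569


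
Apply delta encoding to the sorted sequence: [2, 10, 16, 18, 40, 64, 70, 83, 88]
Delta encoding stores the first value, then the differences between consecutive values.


First value: 2
Deltas:
  10 - 2 = 8
  16 - 10 = 6
  18 - 16 = 2
  40 - 18 = 22
  64 - 40 = 24
  70 - 64 = 6
  83 - 70 = 13
  88 - 83 = 5


Delta encoded: [2, 8, 6, 2, 22, 24, 6, 13, 5]


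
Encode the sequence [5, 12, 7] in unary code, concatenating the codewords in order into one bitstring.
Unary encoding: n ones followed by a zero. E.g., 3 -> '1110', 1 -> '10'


Encode each number as n ones followed by a terminating 0:
  5 -> 111110 (6 bits)
  12 -> 1111111111110 (13 bits)
  7 -> 11111110 (8 bits)
Total length = 6 + 13 + 8 = 27 bits.

Unary([5, 12, 7]) = 111110111111111111011111110 (27 bits)


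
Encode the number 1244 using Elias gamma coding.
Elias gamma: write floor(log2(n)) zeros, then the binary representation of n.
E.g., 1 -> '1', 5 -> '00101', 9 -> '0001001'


num_bits = floor(log2(1244)) + 1 = 11
leading_zeros = num_bits - 1 = 10
binary(1244) = 10011011100

Elias gamma(1244) = '0000000000' + '10011011100' = 000000000010011011100 (21 bits)


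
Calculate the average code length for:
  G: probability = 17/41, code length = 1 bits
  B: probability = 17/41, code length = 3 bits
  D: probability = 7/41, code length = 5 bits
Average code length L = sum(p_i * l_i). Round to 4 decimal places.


Weighted contributions p_i * l_i:
  G: (17/41) * 1 = 17/41
  B: (17/41) * 3 = 51/41
  D: (7/41) * 5 = 35/41
Sum = (17 + 51 + 35)/41 = 103/41

L = 103/41 = 2.5122 bits/symbol


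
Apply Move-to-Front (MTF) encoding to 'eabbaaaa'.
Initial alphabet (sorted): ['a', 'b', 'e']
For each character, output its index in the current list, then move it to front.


MTF encoding:
'e': index 2 in ['a', 'b', 'e'] -> ['e', 'a', 'b']
'a': index 1 in ['e', 'a', 'b'] -> ['a', 'e', 'b']
'b': index 2 in ['a', 'e', 'b'] -> ['b', 'a', 'e']
'b': index 0 in ['b', 'a', 'e'] -> ['b', 'a', 'e']
'a': index 1 in ['b', 'a', 'e'] -> ['a', 'b', 'e']
'a': index 0 in ['a', 'b', 'e'] -> ['a', 'b', 'e']
'a': index 0 in ['a', 'b', 'e'] -> ['a', 'b', 'e']
'a': index 0 in ['a', 'b', 'e'] -> ['a', 'b', 'e']


Output: [2, 1, 2, 0, 1, 0, 0, 0]


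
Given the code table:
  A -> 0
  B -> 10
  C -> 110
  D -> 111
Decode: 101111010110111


Decoding:
10 -> B
111 -> D
10 -> B
10 -> B
110 -> C
111 -> D


Result: BDBBCD


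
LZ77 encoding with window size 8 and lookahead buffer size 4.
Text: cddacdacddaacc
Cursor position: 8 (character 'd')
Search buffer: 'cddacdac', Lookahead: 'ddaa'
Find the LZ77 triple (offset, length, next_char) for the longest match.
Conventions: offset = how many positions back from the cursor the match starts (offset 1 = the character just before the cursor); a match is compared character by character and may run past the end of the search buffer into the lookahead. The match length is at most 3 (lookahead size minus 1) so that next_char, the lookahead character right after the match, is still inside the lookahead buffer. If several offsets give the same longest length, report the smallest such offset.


Try each offset into the search buffer:
  offset=1 (pos 7, char 'c'): match length 0
  offset=2 (pos 6, char 'a'): match length 0
  offset=3 (pos 5, char 'd'): match length 1
  offset=4 (pos 4, char 'c'): match length 0
  offset=5 (pos 3, char 'a'): match length 0
  offset=6 (pos 2, char 'd'): match length 1
  offset=7 (pos 1, char 'd'): match length 3
  offset=8 (pos 0, char 'c'): match length 0
Longest match has length 3 at offset 7.
next_char = character at position 8 + 3 = 11 -> 'a'

Best match: offset=7, length=3 (matching 'dda' starting at position 1)
LZ77 triple: (7, 3, 'a')


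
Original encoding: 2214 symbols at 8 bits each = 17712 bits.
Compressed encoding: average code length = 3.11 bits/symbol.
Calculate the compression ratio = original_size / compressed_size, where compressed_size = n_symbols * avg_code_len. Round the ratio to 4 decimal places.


original_size = n_symbols * orig_bits = 2214 * 8 = 17712 bits
compressed_size = n_symbols * avg_code_len = 2214 * 3.11 = 6885.54 bits
ratio = original_size / compressed_size = 17712 / 6885.54 = 2.5723

Compression ratio = 2.5723


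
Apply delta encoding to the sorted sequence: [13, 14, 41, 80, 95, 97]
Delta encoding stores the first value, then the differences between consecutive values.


First value: 13
Deltas:
  14 - 13 = 1
  41 - 14 = 27
  80 - 41 = 39
  95 - 80 = 15
  97 - 95 = 2


Delta encoded: [13, 1, 27, 39, 15, 2]


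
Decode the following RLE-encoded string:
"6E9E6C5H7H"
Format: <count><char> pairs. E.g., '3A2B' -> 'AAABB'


Expanding each <count><char> pair:
  6E -> 'EEEEEE'
  9E -> 'EEEEEEEEE'
  6C -> 'CCCCCC'
  5H -> 'HHHHH'
  7H -> 'HHHHHHH'

Decoded = EEEEEEEEEEEEEEECCCCCCHHHHHHHHHHHH


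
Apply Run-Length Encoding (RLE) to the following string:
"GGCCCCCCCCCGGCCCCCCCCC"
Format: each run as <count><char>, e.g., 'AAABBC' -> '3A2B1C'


Scanning runs left to right:
  i=0: run of 'G' x 2 -> '2G'
  i=2: run of 'C' x 9 -> '9C'
  i=11: run of 'G' x 2 -> '2G'
  i=13: run of 'C' x 9 -> '9C'

RLE = 2G9C2G9C


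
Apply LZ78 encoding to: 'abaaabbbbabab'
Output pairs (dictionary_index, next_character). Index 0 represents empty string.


LZ78 encoding steps:
Dictionary: {0: ''}
Step 1: w='' (idx 0), next='a' -> output (0, 'a'), add 'a' as idx 1
Step 2: w='' (idx 0), next='b' -> output (0, 'b'), add 'b' as idx 2
Step 3: w='a' (idx 1), next='a' -> output (1, 'a'), add 'aa' as idx 3
Step 4: w='a' (idx 1), next='b' -> output (1, 'b'), add 'ab' as idx 4
Step 5: w='b' (idx 2), next='b' -> output (2, 'b'), add 'bb' as idx 5
Step 6: w='b' (idx 2), next='a' -> output (2, 'a'), add 'ba' as idx 6
Step 7: w='ba' (idx 6), next='b' -> output (6, 'b'), add 'bab' as idx 7


Encoded: [(0, 'a'), (0, 'b'), (1, 'a'), (1, 'b'), (2, 'b'), (2, 'a'), (6, 'b')]


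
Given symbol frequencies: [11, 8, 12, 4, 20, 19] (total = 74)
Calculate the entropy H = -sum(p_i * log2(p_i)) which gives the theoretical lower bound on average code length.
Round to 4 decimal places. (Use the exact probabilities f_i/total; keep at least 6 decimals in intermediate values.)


Per-symbol terms -p_i * log2(p_i) with p_i = f_i/74:
  p = 11/74 = 0.148649: log2(p) = -2.750022, -p*log2(p) = 0.408787
  p = 8/74 = 0.108108: log2(p) = -3.209453, -p*log2(p) = 0.346968
  p = 12/74 = 0.162162: log2(p) = -2.624491, -p*log2(p) = 0.425593
  p = 4/74 = 0.054054: log2(p) = -4.209453, -p*log2(p) = 0.227538
  p = 20/74 = 0.270270: log2(p) = -1.887525, -p*log2(p) = 0.510142
  p = 19/74 = 0.256757: log2(p) = -1.961526, -p*log2(p) = 0.503635
H = 0.408787 + 0.346968 + 0.425593 + 0.227538 + 0.510142 + 0.503635 = 2.422663

H = 2.4227 bits/symbol


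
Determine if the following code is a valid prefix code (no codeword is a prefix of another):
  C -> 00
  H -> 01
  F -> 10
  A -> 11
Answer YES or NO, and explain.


Checking each pair (does one codeword prefix another?):
  C='00' vs H='01': no prefix
  C='00' vs F='10': no prefix
  C='00' vs A='11': no prefix
  H='01' vs C='00': no prefix
  H='01' vs F='10': no prefix
  H='01' vs A='11': no prefix
  F='10' vs C='00': no prefix
  F='10' vs H='01': no prefix
  F='10' vs A='11': no prefix
  A='11' vs C='00': no prefix
  A='11' vs H='01': no prefix
  A='11' vs F='10': no prefix
No violation found over all pairs.

YES -- this is a valid prefix code. No codeword is a prefix of any other codeword.


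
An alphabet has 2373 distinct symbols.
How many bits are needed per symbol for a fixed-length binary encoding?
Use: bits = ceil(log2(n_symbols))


log2(2373) = 11.2125
Bracket: 2^11 = 2048 < 2373 <= 2^12 = 4096
So ceil(log2(2373)) = 12

bits = ceil(log2(2373)) = ceil(11.2125) = 12 bits


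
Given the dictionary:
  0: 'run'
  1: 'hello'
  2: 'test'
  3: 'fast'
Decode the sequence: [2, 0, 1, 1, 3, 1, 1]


Look up each index in the dictionary:
  2 -> 'test'
  0 -> 'run'
  1 -> 'hello'
  1 -> 'hello'
  3 -> 'fast'
  1 -> 'hello'
  1 -> 'hello'

Decoded: "test run hello hello fast hello hello"


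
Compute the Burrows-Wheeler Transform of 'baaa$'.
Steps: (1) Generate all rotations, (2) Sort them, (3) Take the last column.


Rotations (sorted):
  0: $baaa -> last char: a
  1: a$baa -> last char: a
  2: aa$ba -> last char: a
  3: aaa$b -> last char: b
  4: baaa$ -> last char: $


BWT = aaab$


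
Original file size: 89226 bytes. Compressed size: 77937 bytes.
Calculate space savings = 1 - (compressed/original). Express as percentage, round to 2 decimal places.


ratio = compressed/original = 77937/89226 = 0.873479
savings = 1 - ratio = 1 - 0.873479 = 0.126521
as a percentage: 0.126521 * 100 = 12.65%

Space savings = 1 - 77937/89226 = 12.65%


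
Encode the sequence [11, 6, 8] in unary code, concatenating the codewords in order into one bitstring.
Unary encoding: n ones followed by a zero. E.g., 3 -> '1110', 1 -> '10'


Encode each number as n ones followed by a terminating 0:
  11 -> 111111111110 (12 bits)
  6 -> 1111110 (7 bits)
  8 -> 111111110 (9 bits)
Total length = 12 + 7 + 9 = 28 bits.

Unary([11, 6, 8]) = 1111111111101111110111111110 (28 bits)


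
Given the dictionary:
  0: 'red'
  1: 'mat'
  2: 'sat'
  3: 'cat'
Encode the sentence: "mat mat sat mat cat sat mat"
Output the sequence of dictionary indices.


Look up each word in the dictionary:
  'mat' -> 1
  'mat' -> 1
  'sat' -> 2
  'mat' -> 1
  'cat' -> 3
  'sat' -> 2
  'mat' -> 1

Encoded: [1, 1, 2, 1, 3, 2, 1]


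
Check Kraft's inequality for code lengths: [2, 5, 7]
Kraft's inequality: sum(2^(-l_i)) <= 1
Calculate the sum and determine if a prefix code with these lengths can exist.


Sum = 2^(-2) + 2^(-5) + 2^(-7)
    = 0.25 + 0.03125 + 0.0078125
    = 37/128 = 0.2890625
Since 0.2890625 <= 1, Kraft's inequality IS satisfied.
A prefix code with these lengths CAN exist.

Kraft sum = 0.2890625. Satisfied.


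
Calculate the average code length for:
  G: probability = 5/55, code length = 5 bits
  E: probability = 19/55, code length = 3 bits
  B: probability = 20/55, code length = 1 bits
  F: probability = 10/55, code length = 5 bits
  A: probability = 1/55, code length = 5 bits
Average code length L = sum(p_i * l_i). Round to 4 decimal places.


Weighted contributions p_i * l_i:
  G: (5/55) * 5 = 25/55
  E: (19/55) * 3 = 57/55
  B: (20/55) * 1 = 20/55
  F: (10/55) * 5 = 50/55
  A: (1/55) * 5 = 5/55
Sum = (25 + 57 + 20 + 50 + 5)/55 = 157/55

L = 157/55 = 2.8545 bits/symbol


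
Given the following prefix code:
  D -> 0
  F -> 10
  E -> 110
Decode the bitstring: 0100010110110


Decoding step by step:
Bits 0 -> D
Bits 10 -> F
Bits 0 -> D
Bits 0 -> D
Bits 10 -> F
Bits 110 -> E
Bits 110 -> E


Decoded message: DFDDFEE


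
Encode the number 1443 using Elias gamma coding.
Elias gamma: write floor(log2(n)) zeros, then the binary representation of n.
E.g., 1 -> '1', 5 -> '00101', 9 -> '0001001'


num_bits = floor(log2(1443)) + 1 = 11
leading_zeros = num_bits - 1 = 10
binary(1443) = 10110100011

Elias gamma(1443) = '0000000000' + '10110100011' = 000000000010110100011 (21 bits)


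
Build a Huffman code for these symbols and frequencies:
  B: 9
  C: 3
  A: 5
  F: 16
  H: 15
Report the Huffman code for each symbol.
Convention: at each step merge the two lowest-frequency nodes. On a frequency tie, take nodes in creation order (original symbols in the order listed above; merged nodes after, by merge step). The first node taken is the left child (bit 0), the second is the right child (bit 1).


Huffman tree construction:
Step 1: Merge C(3) + A(5) = 8
Step 2: Merge (C+A)(8) + B(9) = 17
Step 3: Merge H(15) + F(16) = 31
Step 4: Merge ((C+A)+B)(17) + (H+F)(31) = 48
Read each symbol's code off the tree from the root (left child = 0, right child = 1).

Codes:
  B: 01 (length 2)
  C: 000 (length 3)
  A: 001 (length 3)
  F: 11 (length 2)
  H: 10 (length 2)
Average code length: 104/48 = 2.1667 bits/symbol


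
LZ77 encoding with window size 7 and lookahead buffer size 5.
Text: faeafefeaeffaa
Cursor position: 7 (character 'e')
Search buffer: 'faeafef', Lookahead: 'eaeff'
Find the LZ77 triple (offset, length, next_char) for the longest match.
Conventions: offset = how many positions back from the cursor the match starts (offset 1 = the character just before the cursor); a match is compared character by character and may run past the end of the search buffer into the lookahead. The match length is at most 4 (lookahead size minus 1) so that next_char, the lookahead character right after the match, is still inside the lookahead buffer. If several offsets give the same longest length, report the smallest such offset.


Try each offset into the search buffer:
  offset=1 (pos 6, char 'f'): match length 0
  offset=2 (pos 5, char 'e'): match length 1
  offset=3 (pos 4, char 'f'): match length 0
  offset=4 (pos 3, char 'a'): match length 0
  offset=5 (pos 2, char 'e'): match length 2
  offset=6 (pos 1, char 'a'): match length 0
  offset=7 (pos 0, char 'f'): match length 0
Longest match has length 2 at offset 5.
next_char = character at position 7 + 2 = 9 -> 'e'

Best match: offset=5, length=2 (matching 'ea' starting at position 2)
LZ77 triple: (5, 2, 'e')


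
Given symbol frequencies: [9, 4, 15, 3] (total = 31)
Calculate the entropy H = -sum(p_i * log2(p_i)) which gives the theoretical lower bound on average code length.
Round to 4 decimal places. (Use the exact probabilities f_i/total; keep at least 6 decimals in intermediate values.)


Per-symbol terms -p_i * log2(p_i) with p_i = f_i/31:
  p = 9/31 = 0.290323: log2(p) = -1.784271, -p*log2(p) = 0.518014
  p = 4/31 = 0.129032: log2(p) = -2.954196, -p*log2(p) = 0.381187
  p = 15/31 = 0.483871: log2(p) = -1.047306, -p*log2(p) = 0.506761
  p = 3/31 = 0.096774: log2(p) = -3.369234, -p*log2(p) = 0.326055
H = 0.518014 + 0.381187 + 0.506761 + 0.326055 = 1.732017

H = 1.732 bits/symbol


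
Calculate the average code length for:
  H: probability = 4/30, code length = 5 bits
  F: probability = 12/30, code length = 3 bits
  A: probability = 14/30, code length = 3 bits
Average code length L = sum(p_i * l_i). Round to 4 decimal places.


Weighted contributions p_i * l_i:
  H: (4/30) * 5 = 20/30
  F: (12/30) * 3 = 36/30
  A: (14/30) * 3 = 42/30
Sum = (20 + 36 + 42)/30 = 98/30

L = 98/30 = 3.2667 bits/symbol


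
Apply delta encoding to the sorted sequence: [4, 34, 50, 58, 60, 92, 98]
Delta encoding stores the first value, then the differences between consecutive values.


First value: 4
Deltas:
  34 - 4 = 30
  50 - 34 = 16
  58 - 50 = 8
  60 - 58 = 2
  92 - 60 = 32
  98 - 92 = 6


Delta encoded: [4, 30, 16, 8, 2, 32, 6]


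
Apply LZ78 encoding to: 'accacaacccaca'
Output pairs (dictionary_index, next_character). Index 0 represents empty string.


LZ78 encoding steps:
Dictionary: {0: ''}
Step 1: w='' (idx 0), next='a' -> output (0, 'a'), add 'a' as idx 1
Step 2: w='' (idx 0), next='c' -> output (0, 'c'), add 'c' as idx 2
Step 3: w='c' (idx 2), next='a' -> output (2, 'a'), add 'ca' as idx 3
Step 4: w='ca' (idx 3), next='a' -> output (3, 'a'), add 'caa' as idx 4
Step 5: w='c' (idx 2), next='c' -> output (2, 'c'), add 'cc' as idx 5
Step 6: w='ca' (idx 3), next='c' -> output (3, 'c'), add 'cac' as idx 6
Step 7: w='a' (idx 1), end of input -> output (1, '')


Encoded: [(0, 'a'), (0, 'c'), (2, 'a'), (3, 'a'), (2, 'c'), (3, 'c'), (1, '')]


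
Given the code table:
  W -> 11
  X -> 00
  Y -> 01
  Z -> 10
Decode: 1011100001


Decoding:
10 -> Z
11 -> W
10 -> Z
00 -> X
01 -> Y


Result: ZWZXY


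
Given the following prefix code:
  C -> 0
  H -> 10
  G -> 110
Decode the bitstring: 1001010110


Decoding step by step:
Bits 10 -> H
Bits 0 -> C
Bits 10 -> H
Bits 10 -> H
Bits 110 -> G


Decoded message: HCHHG


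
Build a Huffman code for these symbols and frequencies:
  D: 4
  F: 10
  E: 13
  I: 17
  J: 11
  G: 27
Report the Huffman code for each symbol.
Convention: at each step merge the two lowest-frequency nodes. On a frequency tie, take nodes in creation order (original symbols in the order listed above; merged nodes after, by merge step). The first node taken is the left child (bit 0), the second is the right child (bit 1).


Huffman tree construction:
Step 1: Merge D(4) + F(10) = 14
Step 2: Merge J(11) + E(13) = 24
Step 3: Merge (D+F)(14) + I(17) = 31
Step 4: Merge (J+E)(24) + G(27) = 51
Step 5: Merge ((D+F)+I)(31) + ((J+E)+G)(51) = 82
Read each symbol's code off the tree from the root (left child = 0, right child = 1).

Codes:
  D: 000 (length 3)
  F: 001 (length 3)
  E: 101 (length 3)
  I: 01 (length 2)
  J: 100 (length 3)
  G: 11 (length 2)
Average code length: 202/82 = 2.4634 bits/symbol


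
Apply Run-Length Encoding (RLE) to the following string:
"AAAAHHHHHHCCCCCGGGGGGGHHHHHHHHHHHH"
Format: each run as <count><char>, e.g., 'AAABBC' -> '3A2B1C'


Scanning runs left to right:
  i=0: run of 'A' x 4 -> '4A'
  i=4: run of 'H' x 6 -> '6H'
  i=10: run of 'C' x 5 -> '5C'
  i=15: run of 'G' x 7 -> '7G'
  i=22: run of 'H' x 12 -> '12H'

RLE = 4A6H5C7G12H


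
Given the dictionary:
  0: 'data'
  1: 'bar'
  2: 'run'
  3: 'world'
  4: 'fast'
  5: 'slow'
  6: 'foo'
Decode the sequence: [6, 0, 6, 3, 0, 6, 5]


Look up each index in the dictionary:
  6 -> 'foo'
  0 -> 'data'
  6 -> 'foo'
  3 -> 'world'
  0 -> 'data'
  6 -> 'foo'
  5 -> 'slow'

Decoded: "foo data foo world data foo slow"


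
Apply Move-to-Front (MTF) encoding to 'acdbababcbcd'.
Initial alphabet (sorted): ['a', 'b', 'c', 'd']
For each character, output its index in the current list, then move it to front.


MTF encoding:
'a': index 0 in ['a', 'b', 'c', 'd'] -> ['a', 'b', 'c', 'd']
'c': index 2 in ['a', 'b', 'c', 'd'] -> ['c', 'a', 'b', 'd']
'd': index 3 in ['c', 'a', 'b', 'd'] -> ['d', 'c', 'a', 'b']
'b': index 3 in ['d', 'c', 'a', 'b'] -> ['b', 'd', 'c', 'a']
'a': index 3 in ['b', 'd', 'c', 'a'] -> ['a', 'b', 'd', 'c']
'b': index 1 in ['a', 'b', 'd', 'c'] -> ['b', 'a', 'd', 'c']
'a': index 1 in ['b', 'a', 'd', 'c'] -> ['a', 'b', 'd', 'c']
'b': index 1 in ['a', 'b', 'd', 'c'] -> ['b', 'a', 'd', 'c']
'c': index 3 in ['b', 'a', 'd', 'c'] -> ['c', 'b', 'a', 'd']
'b': index 1 in ['c', 'b', 'a', 'd'] -> ['b', 'c', 'a', 'd']
'c': index 1 in ['b', 'c', 'a', 'd'] -> ['c', 'b', 'a', 'd']
'd': index 3 in ['c', 'b', 'a', 'd'] -> ['d', 'c', 'b', 'a']


Output: [0, 2, 3, 3, 3, 1, 1, 1, 3, 1, 1, 3]


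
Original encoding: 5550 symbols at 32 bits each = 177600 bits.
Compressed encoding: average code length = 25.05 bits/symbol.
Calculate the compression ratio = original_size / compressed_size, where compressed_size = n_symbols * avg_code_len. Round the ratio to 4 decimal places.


original_size = n_symbols * orig_bits = 5550 * 32 = 177600 bits
compressed_size = n_symbols * avg_code_len = 5550 * 25.05 = 139027.5 bits
ratio = original_size / compressed_size = 177600 / 139027.5 = 1.2774

Compression ratio = 1.2774


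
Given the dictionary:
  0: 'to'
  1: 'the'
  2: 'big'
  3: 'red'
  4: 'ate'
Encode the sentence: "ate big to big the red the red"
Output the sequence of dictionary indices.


Look up each word in the dictionary:
  'ate' -> 4
  'big' -> 2
  'to' -> 0
  'big' -> 2
  'the' -> 1
  'red' -> 3
  'the' -> 1
  'red' -> 3

Encoded: [4, 2, 0, 2, 1, 3, 1, 3]


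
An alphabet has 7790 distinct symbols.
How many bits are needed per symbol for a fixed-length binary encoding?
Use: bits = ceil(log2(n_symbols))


log2(7790) = 12.9274
Bracket: 2^12 = 4096 < 7790 <= 2^13 = 8192
So ceil(log2(7790)) = 13

bits = ceil(log2(7790)) = ceil(12.9274) = 13 bits


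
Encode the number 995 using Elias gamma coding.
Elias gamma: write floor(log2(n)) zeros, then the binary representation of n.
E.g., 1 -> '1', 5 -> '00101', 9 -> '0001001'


num_bits = floor(log2(995)) + 1 = 10
leading_zeros = num_bits - 1 = 9
binary(995) = 1111100011

Elias gamma(995) = '000000000' + '1111100011' = 0000000001111100011 (19 bits)


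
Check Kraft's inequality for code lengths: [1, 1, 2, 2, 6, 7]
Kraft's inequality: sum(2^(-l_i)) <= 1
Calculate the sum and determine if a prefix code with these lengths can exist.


Sum = 2^(-1) + 2^(-1) + 2^(-2) + 2^(-2) + 2^(-6) + 2^(-7)
    = 0.5 + 0.5 + 0.25 + 0.25 + 0.015625 + 0.0078125
    = 195/128 = 1.5234375
Since 1.5234375 > 1, Kraft's inequality is NOT satisfied.
A prefix code with these lengths CANNOT exist.

Kraft sum = 1.5234375. Not satisfied.


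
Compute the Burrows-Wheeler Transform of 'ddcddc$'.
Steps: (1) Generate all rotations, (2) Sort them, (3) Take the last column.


Rotations (sorted):
  0: $ddcddc -> last char: c
  1: c$ddcdd -> last char: d
  2: cddc$dd -> last char: d
  3: dc$ddcd -> last char: d
  4: dcddc$d -> last char: d
  5: ddc$ddc -> last char: c
  6: ddcddc$ -> last char: $


BWT = cddddc$


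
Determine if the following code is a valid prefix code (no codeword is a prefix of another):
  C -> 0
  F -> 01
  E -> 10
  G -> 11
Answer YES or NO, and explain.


Checking each pair (does one codeword prefix another?):
  C='0' vs F='01': prefix -- VIOLATION

NO -- this is NOT a valid prefix code. C (0) is a prefix of F (01).


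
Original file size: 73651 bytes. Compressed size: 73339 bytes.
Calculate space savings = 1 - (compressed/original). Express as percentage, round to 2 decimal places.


ratio = compressed/original = 73339/73651 = 0.995764
savings = 1 - ratio = 1 - 0.995764 = 0.004236
as a percentage: 0.004236 * 100 = 0.42%

Space savings = 1 - 73339/73651 = 0.42%


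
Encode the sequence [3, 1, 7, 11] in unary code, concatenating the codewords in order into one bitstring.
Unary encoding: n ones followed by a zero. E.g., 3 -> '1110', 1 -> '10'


Encode each number as n ones followed by a terminating 0:
  3 -> 1110 (4 bits)
  1 -> 10 (2 bits)
  7 -> 11111110 (8 bits)
  11 -> 111111111110 (12 bits)
Total length = 4 + 2 + 8 + 12 = 26 bits.

Unary([3, 1, 7, 11]) = 11101011111110111111111110 (26 bits)
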